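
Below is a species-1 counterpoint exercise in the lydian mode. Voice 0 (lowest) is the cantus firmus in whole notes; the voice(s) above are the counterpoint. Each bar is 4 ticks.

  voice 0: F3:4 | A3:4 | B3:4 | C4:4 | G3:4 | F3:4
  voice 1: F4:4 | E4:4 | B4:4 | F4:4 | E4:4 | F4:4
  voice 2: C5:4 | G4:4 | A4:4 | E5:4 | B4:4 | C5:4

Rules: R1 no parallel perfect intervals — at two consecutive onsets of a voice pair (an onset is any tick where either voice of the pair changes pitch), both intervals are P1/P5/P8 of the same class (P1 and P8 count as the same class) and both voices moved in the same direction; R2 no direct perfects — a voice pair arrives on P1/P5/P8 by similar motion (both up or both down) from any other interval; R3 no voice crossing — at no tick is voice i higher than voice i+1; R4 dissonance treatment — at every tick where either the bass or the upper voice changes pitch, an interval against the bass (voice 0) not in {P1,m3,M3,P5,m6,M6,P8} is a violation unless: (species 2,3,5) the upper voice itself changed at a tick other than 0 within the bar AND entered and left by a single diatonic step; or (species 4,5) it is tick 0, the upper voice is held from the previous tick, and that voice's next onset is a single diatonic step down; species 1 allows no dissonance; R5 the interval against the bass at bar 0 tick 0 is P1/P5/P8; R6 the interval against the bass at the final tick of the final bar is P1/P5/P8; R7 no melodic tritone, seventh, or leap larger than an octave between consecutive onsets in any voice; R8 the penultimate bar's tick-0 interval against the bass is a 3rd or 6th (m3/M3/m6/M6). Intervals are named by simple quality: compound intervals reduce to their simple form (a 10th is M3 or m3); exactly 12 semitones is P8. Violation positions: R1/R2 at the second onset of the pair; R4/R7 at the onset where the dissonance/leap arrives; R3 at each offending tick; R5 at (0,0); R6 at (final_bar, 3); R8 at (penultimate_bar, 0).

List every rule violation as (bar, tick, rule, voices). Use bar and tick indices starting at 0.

bar 0: v0=F3 v1=F4 v2=C5 downbeat P5
bar 1: v0=A3 v1=E4 v2=G4 downbeat m7
bar 2: v0=B3 v1=B4 v2=A4 downbeat m7
bar 3: v0=C4 v1=F4 v2=E5 downbeat M3
bar 4: v0=G3 v1=E4 v2=B4 downbeat M3
bar 5: v0=F3 v1=F4 v2=C5 downbeat P5
  -> R4 @ bar 1 tick 0 v(0, 2): A3/G4 m7 untreated
  -> R2 @ bar 2 tick 0 v(0, 1): A3/E4 P5 -> B3/B4 P8 similar
  -> R3 @ bar 2 tick 0 v(1, 2): B4 above A4
  -> R4 @ bar 2 tick 0 v(0, 2): B3/A4 m7 untreated
  -> R3 @ bar 2 tick 1 v(1, 2): B4 above A4
  -> R3 @ bar 2 tick 2 v(1, 2): B4 above A4
  -> R3 @ bar 2 tick 3 v(1, 2): B4 above A4
  -> R4 @ bar 3 tick 0 v(0, 1): C4/F4 P4 untreated
  -> R7 @ bar 3 tick 0 v(1,): B4->F4 leap 6st
  -> R2 @ bar 4 tick 0 v(1, 2): F4/E5 M7 -> E4/B4 P5 similar
  -> R1 @ bar 5 tick 0 v(1, 2): E4/B4 P5 -> F4/C5 P5 similar

(1, 0, R4, (0, 2))
(2, 0, R2, (0, 1))
(2, 0, R3, (1, 2))
(2, 0, R4, (0, 2))
(2, 1, R3, (1, 2))
(2, 2, R3, (1, 2))
(2, 3, R3, (1, 2))
(3, 0, R4, (0, 1))
(3, 0, R7, (1,))
(4, 0, R2, (1, 2))
(5, 0, R1, (1, 2))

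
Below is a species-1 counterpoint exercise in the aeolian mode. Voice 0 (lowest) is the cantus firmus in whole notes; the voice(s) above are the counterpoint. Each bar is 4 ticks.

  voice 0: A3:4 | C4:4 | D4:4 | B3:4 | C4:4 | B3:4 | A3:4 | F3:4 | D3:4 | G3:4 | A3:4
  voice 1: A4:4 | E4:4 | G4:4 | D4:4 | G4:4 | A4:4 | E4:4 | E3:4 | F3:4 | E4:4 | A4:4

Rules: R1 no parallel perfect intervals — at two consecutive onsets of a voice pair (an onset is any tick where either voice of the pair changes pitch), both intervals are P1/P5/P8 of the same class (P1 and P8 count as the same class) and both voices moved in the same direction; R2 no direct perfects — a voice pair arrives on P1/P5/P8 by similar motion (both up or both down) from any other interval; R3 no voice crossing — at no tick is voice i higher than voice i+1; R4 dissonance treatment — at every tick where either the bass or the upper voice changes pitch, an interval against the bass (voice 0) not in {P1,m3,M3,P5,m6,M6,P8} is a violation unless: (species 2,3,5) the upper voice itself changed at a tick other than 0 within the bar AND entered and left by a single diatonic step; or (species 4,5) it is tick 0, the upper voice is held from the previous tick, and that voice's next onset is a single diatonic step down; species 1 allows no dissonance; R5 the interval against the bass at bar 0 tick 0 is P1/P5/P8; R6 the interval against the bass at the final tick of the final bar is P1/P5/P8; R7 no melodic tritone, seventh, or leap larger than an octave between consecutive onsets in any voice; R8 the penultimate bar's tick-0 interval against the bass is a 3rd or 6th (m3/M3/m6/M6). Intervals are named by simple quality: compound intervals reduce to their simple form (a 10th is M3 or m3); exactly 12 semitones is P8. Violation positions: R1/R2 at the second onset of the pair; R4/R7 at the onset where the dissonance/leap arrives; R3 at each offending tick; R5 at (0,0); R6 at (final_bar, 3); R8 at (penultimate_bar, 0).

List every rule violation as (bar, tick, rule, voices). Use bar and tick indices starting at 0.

(2, 0, R4, (0, 1))
(4, 0, R2, (0, 1))
(5, 0, R4, (0, 1))
(6, 0, R2, (0, 1))
(7, 0, R3, (0, 1))
(7, 0, R4, (0, 1))
(7, 1, R3, (0, 1))
(7, 2, R3, (0, 1))
(7, 3, R3, (0, 1))
(9, 0, R7, (1,))
(10, 0, R2, (0, 1))

bar 0: v0=A3 v1=A4 downbeat P8
bar 1: v0=C4 v1=E4 downbeat M3
bar 2: v0=D4 v1=G4 downbeat P4
bar 3: v0=B3 v1=D4 downbeat m3
bar 4: v0=C4 v1=G4 downbeat P5
bar 5: v0=B3 v1=A4 downbeat m7
bar 6: v0=A3 v1=E4 downbeat P5
bar 7: v0=F3 v1=E3 downbeat m2
bar 8: v0=D3 v1=F3 downbeat m3
bar 9: v0=G3 v1=E4 downbeat M6
bar 10: v0=A3 v1=A4 downbeat P8
  -> R4 @ bar 2 tick 0 v(0, 1): D4/G4 P4 untreated
  -> R2 @ bar 4 tick 0 v(0, 1): B3/D4 m3 -> C4/G4 P5 similar
  -> R4 @ bar 5 tick 0 v(0, 1): B3/A4 m7 untreated
  -> R2 @ bar 6 tick 0 v(0, 1): B3/A4 m7 -> A3/E4 P5 similar
  -> R3 @ bar 7 tick 0 v(0, 1): F3 above E3
  -> R4 @ bar 7 tick 0 v(0, 1): F3/E3 m2 untreated
  -> R3 @ bar 7 tick 1 v(0, 1): F3 above E3
  -> R3 @ bar 7 tick 2 v(0, 1): F3 above E3
  -> R3 @ bar 7 tick 3 v(0, 1): F3 above E3
  -> R7 @ bar 9 tick 0 v(1,): F3->E4 leap 11st
  -> R2 @ bar 10 tick 0 v(0, 1): G3/E4 M6 -> A3/A4 P8 similar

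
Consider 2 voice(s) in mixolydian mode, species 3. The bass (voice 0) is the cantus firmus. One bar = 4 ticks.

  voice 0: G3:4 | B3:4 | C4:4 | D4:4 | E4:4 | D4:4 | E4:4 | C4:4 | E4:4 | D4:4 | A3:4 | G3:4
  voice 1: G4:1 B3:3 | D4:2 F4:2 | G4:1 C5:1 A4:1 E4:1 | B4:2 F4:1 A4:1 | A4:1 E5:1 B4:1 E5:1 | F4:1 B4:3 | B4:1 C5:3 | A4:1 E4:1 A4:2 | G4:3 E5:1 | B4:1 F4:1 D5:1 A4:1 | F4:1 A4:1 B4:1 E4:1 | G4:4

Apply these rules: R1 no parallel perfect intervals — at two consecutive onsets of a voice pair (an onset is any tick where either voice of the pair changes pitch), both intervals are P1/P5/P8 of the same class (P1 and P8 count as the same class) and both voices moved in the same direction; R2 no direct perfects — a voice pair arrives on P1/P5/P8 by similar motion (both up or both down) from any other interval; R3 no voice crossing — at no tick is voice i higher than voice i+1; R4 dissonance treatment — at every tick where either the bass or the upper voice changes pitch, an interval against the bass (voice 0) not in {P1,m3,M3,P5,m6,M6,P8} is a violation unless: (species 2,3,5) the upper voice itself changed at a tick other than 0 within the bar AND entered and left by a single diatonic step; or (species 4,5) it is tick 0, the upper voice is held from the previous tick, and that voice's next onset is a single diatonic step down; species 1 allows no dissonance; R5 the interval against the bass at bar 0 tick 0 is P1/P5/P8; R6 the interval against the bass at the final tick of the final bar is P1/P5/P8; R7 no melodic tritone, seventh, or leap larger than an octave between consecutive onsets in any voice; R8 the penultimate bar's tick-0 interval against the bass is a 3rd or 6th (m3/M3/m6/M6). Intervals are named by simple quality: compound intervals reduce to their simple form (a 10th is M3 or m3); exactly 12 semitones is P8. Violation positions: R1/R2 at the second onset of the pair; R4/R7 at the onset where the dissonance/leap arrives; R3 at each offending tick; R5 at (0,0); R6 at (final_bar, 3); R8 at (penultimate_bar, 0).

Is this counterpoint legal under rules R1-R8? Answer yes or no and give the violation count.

No (8 violations)

bar 0: v0=G3 v1=G4 (P8)
bar 1: v0=B3 v1=D4 (m3)
bar 2: v0=C4 v1=G4 (P5)
bar 3: v0=D4 v1=B4 (M6)
bar 4: v0=E4 v1=A4 (P4)
bar 5: v0=D4 v1=F4 (m3)
bar 6: v0=E4 v1=B4 (P5)
bar 7: v0=C4 v1=A4 (M6)
bar 8: v0=E4 v1=G4 (m3)
bar 9: v0=D4 v1=B4 (M6)
bar 10: v0=A3 v1=F4 (m6)
bar 11: v0=G3 v1=G4 (P8)
  R4 @ bar1.2: B3/F4 TT untreated
  R2 @ bar2.0: B3/F4 TT -> C4/G4 P5 similar
  R7 @ bar3.2: B4->F4 leap 6st
  R4 @ bar4.0: E4/A4 P4 untreated
  R7 @ bar5.0: E5->F4 leap 11st
  R7 @ bar5.1: F4->B4 leap 6st
  R7 @ bar9.1: B4->F4 leap 6st
  R4 @ bar10.2: A3/B4 M2 untreated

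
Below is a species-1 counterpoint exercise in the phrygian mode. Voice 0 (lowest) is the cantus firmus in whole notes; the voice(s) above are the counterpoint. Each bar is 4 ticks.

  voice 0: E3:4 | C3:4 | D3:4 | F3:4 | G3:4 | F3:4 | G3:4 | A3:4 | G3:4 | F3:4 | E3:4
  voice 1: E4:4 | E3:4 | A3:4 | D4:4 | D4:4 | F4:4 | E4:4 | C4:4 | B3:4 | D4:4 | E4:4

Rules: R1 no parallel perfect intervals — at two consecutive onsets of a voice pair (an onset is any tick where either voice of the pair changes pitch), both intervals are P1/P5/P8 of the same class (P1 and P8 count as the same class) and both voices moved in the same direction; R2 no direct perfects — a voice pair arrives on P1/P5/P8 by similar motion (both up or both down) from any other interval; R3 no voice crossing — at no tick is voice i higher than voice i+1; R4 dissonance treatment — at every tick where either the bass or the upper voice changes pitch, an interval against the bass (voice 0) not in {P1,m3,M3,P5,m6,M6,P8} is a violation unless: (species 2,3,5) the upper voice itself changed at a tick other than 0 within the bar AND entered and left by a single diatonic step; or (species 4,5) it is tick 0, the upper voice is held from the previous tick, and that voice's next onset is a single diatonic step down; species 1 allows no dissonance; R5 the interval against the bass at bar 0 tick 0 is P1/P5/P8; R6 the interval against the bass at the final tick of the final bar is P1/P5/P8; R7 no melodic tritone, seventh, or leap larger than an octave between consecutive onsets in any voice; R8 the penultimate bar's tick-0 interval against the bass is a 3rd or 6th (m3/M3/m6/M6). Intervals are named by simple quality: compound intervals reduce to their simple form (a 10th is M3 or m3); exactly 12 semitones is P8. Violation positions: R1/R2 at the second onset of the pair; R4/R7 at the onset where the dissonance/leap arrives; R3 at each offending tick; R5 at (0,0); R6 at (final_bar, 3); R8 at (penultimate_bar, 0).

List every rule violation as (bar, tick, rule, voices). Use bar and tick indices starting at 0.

bar 0: v0=E3 v1=E4 downbeat P8
bar 1: v0=C3 v1=E3 downbeat M3
bar 2: v0=D3 v1=A3 downbeat P5
bar 3: v0=F3 v1=D4 downbeat M6
bar 4: v0=G3 v1=D4 downbeat P5
bar 5: v0=F3 v1=F4 downbeat P8
bar 6: v0=G3 v1=E4 downbeat M6
bar 7: v0=A3 v1=C4 downbeat m3
bar 8: v0=G3 v1=B3 downbeat M3
bar 9: v0=F3 v1=D4 downbeat M6
bar 10: v0=E3 v1=E4 downbeat P8
  -> R2 @ bar 2 tick 0 v(0, 1): C3/E3 M3 -> D3/A3 P5 similar

(2, 0, R2, (0, 1))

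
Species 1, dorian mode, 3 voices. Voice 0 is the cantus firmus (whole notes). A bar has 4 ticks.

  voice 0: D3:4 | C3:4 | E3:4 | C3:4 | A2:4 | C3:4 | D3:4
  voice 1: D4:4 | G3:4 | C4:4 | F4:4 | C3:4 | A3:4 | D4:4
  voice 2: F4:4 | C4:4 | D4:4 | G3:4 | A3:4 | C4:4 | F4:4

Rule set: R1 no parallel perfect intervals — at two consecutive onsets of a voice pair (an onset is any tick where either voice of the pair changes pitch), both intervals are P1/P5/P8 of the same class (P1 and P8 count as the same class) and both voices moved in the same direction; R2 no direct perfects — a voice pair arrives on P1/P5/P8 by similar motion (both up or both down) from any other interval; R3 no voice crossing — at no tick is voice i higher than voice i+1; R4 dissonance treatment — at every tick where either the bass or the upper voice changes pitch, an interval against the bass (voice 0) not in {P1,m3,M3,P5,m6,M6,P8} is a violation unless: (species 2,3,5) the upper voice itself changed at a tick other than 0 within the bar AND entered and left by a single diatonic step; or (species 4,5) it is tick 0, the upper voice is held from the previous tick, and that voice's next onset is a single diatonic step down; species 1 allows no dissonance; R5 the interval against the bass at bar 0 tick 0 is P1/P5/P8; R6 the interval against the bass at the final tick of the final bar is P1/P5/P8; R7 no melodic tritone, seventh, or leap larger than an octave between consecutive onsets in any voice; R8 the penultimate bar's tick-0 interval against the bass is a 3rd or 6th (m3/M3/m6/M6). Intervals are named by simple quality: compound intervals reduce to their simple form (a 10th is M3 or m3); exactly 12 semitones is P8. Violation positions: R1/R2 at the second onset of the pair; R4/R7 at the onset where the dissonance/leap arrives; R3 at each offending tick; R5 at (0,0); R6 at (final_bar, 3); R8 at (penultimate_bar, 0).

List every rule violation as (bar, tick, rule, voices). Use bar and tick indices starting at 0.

bar 0: v0=D3 v1=D4 v2=F4 downbeat m3
bar 1: v0=C3 v1=G3 v2=C4 downbeat P8
bar 2: v0=E3 v1=C4 v2=D4 downbeat m7
bar 3: v0=C3 v1=F4 v2=G3 downbeat P5
bar 4: v0=A2 v1=C3 v2=A3 downbeat P8
bar 5: v0=C3 v1=A3 v2=C4 downbeat P8
bar 6: v0=D3 v1=D4 v2=F4 downbeat m3
  -> R5 @ bar 0 tick 0 v(0, 2): opens on m3
  -> R2 @ bar 1 tick 0 v(0, 1): D3/D4 P8 -> C3/G3 P5 similar
  -> R2 @ bar 1 tick 0 v(0, 2): D3/F4 m3 -> C3/C4 P8 similar
  -> R4 @ bar 2 tick 0 v(0, 2): E3/D4 m7 untreated
  -> R2 @ bar 3 tick 0 v(0, 2): E3/D4 m7 -> C3/G3 P5 similar
  -> R3 @ bar 3 tick 0 v(1, 2): F4 above G3
  -> R4 @ bar 3 tick 0 v(0, 1): C3/F4 P4 untreated
  -> R3 @ bar 3 tick 1 v(1, 2): F4 above G3
  -> R3 @ bar 3 tick 2 v(1, 2): F4 above G3
  -> R3 @ bar 3 tick 3 v(1, 2): F4 above G3
  -> R7 @ bar 4 tick 0 v(1,): F4->C3 leap 17st
  -> R1 @ bar 5 tick 0 v(0, 2): A2/A3 P8 -> C3/C4 P8 similar
  -> R8 @ bar 5 tick 0 v(0, 2): penult P8 not 3rd/6th
  -> R2 @ bar 6 tick 0 v(0, 1): C3/A3 M6 -> D3/D4 P8 similar
  -> R6 @ bar 6 tick 3 v(0, 2): closes on m3

(0, 0, R5, (0, 2))
(1, 0, R2, (0, 1))
(1, 0, R2, (0, 2))
(2, 0, R4, (0, 2))
(3, 0, R2, (0, 2))
(3, 0, R3, (1, 2))
(3, 0, R4, (0, 1))
(3, 1, R3, (1, 2))
(3, 2, R3, (1, 2))
(3, 3, R3, (1, 2))
(4, 0, R7, (1,))
(5, 0, R1, (0, 2))
(5, 0, R8, (0, 2))
(6, 0, R2, (0, 1))
(6, 3, R6, (0, 2))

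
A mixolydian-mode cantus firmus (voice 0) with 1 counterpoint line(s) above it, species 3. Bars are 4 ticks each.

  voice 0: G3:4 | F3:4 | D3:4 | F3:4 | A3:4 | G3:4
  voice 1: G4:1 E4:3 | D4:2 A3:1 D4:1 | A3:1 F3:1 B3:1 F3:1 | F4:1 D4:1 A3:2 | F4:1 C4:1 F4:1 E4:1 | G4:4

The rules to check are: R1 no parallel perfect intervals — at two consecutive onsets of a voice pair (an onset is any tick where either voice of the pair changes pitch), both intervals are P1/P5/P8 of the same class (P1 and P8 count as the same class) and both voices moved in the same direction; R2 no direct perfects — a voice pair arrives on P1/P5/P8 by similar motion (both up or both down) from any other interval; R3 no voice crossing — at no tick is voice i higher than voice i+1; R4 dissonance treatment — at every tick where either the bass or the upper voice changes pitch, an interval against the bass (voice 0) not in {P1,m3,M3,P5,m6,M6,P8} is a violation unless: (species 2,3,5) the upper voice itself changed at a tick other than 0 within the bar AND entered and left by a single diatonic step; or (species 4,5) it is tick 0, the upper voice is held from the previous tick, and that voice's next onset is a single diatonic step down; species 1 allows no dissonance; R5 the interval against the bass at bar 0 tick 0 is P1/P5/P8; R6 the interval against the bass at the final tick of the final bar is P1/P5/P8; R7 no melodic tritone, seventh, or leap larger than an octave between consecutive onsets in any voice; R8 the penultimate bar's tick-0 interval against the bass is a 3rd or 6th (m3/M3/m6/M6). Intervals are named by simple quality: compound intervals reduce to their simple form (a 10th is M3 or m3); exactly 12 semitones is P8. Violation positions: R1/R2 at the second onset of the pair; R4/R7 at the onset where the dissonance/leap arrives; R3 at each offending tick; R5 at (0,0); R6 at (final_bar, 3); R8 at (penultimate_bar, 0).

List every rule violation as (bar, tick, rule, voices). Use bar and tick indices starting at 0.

bar 0: v0=G3 v1=G4 downbeat P8
bar 1: v0=F3 v1=D4 downbeat M6
bar 2: v0=D3 v1=A3 downbeat P5
bar 3: v0=F3 v1=F4 downbeat P8
bar 4: v0=A3 v1=F4 downbeat m6
bar 5: v0=G3 v1=G4 downbeat P8
  -> R2 @ bar 2 tick 0 v(0, 1): F3/D4 M6 -> D3/A3 P5 similar
  -> R7 @ bar 2 tick 2 v(1,): F3->B3 leap 6st
  -> R7 @ bar 2 tick 3 v(1,): B3->F3 leap 6st
  -> R2 @ bar 3 tick 0 v(0, 1): D3/F3 m3 -> F3/F4 P8 similar

(2, 0, R2, (0, 1))
(2, 2, R7, (1,))
(2, 3, R7, (1,))
(3, 0, R2, (0, 1))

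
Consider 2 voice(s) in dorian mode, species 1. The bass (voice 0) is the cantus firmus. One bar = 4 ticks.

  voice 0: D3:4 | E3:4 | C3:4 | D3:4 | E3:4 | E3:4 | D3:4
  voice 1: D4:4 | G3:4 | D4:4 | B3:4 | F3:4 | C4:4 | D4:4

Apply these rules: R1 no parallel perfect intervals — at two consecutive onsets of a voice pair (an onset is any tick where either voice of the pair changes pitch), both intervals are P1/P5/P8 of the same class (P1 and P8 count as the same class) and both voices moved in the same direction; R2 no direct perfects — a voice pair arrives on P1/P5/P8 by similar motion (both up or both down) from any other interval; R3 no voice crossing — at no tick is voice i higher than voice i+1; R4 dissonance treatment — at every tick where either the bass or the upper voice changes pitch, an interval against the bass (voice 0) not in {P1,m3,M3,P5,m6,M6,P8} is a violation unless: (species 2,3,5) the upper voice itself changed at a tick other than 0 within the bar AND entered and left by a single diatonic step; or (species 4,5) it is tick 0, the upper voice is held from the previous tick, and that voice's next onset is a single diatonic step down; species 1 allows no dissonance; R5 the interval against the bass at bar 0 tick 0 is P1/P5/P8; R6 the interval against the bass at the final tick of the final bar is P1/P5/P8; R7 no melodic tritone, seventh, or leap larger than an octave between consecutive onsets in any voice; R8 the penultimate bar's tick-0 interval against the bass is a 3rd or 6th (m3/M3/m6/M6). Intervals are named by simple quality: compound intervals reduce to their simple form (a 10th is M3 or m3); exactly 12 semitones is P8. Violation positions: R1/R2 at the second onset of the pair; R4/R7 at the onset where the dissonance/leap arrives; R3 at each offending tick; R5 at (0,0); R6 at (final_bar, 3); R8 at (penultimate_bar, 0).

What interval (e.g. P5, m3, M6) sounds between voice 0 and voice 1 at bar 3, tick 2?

voice 0=D3 voice 1=B3 -> M6

M6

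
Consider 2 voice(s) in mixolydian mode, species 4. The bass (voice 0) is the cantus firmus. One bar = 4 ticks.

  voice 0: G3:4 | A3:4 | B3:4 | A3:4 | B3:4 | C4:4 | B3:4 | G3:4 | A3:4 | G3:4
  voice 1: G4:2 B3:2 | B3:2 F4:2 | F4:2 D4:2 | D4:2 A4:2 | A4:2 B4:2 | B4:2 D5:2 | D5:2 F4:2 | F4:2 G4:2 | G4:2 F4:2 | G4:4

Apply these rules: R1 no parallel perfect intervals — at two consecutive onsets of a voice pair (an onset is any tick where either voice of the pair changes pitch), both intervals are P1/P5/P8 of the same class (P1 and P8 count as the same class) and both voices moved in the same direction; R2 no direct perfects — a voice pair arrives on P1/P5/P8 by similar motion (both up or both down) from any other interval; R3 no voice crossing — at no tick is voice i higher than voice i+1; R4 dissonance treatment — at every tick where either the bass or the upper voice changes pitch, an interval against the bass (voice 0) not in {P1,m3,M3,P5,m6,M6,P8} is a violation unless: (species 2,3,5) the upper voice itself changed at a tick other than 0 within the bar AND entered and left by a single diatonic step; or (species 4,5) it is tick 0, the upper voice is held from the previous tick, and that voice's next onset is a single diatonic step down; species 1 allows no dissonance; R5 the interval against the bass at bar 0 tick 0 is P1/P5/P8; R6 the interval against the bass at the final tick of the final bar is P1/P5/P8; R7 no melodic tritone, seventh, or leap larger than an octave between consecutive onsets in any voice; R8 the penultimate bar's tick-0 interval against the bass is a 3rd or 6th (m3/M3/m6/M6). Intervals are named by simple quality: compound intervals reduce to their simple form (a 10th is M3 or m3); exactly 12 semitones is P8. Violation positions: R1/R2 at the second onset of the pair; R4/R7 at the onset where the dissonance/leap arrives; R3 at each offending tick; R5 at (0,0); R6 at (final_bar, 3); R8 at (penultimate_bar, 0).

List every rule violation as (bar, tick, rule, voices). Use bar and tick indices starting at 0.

(1, 0, R4, (0, 1))
(1, 2, R7, (1,))
(2, 0, R4, (0, 1))
(3, 0, R4, (0, 1))
(4, 0, R4, (0, 1))
(5, 0, R4, (0, 1))
(5, 2, R4, (0, 1))
(6, 2, R4, (0, 1))
(7, 0, R4, (0, 1))
(8, 0, R8, (0, 1))

bar 0: v0=G3 v1=G4 downbeat P8
bar 1: v0=A3 v1=B3 downbeat M2
bar 2: v0=B3 v1=F4 downbeat TT
bar 3: v0=A3 v1=D4 downbeat P4
bar 4: v0=B3 v1=A4 downbeat m7
bar 5: v0=C4 v1=B4 downbeat M7
bar 6: v0=B3 v1=D5 downbeat m3
bar 7: v0=G3 v1=F4 downbeat m7
bar 8: v0=A3 v1=G4 downbeat m7
bar 9: v0=G3 v1=G4 downbeat P8
  -> R4 @ bar 1 tick 0 v(0, 1): A3/B3 M2 untreated
  -> R7 @ bar 1 tick 2 v(1,): B3->F4 leap 6st
  -> R4 @ bar 2 tick 0 v(0, 1): B3/F4 TT untreated
  -> R4 @ bar 3 tick 0 v(0, 1): A3/D4 P4 untreated
  -> R4 @ bar 4 tick 0 v(0, 1): B3/A4 m7 untreated
  -> R4 @ bar 5 tick 0 v(0, 1): C4/B4 M7 untreated
  -> R4 @ bar 5 tick 2 v(0, 1): C4/D5 M2 untreated
  -> R4 @ bar 6 tick 2 v(0, 1): B3/F4 TT untreated
  -> R4 @ bar 7 tick 0 v(0, 1): G3/F4 m7 untreated
  -> R8 @ bar 8 tick 0 v(0, 1): penult m7 not 3rd/6th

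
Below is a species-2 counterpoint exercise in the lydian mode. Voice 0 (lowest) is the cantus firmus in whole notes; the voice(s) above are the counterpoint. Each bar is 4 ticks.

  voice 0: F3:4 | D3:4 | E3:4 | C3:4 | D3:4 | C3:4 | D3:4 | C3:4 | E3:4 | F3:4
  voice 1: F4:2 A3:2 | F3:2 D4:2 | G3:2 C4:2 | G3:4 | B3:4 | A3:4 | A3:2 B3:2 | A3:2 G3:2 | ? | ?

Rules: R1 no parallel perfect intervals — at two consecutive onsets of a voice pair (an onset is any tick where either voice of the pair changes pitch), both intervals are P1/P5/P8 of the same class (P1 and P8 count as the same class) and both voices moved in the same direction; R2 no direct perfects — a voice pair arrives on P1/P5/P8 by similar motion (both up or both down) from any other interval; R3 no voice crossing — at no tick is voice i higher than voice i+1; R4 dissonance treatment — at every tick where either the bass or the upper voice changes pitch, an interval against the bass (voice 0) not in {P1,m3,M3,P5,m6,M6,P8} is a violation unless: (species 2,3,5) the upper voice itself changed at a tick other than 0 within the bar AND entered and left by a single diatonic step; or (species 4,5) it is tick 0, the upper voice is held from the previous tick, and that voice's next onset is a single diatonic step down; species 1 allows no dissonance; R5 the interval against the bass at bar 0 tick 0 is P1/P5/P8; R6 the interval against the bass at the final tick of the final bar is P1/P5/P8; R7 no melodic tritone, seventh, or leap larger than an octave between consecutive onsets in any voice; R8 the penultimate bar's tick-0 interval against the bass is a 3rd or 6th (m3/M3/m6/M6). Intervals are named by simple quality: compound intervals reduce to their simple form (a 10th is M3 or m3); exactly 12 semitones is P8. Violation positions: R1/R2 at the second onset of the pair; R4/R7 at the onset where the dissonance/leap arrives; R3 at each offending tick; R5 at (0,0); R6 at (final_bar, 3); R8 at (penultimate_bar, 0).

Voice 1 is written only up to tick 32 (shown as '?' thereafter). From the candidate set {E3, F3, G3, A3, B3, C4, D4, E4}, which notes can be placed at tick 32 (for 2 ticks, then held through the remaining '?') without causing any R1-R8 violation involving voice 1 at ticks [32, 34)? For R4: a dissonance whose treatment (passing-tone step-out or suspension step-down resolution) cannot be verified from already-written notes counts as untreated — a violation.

{C4, G3}

E3: violates R8
F3: violates R4,R8
G3: legal
A3: violates R4,R8
B3: violates R1,R8
C4: legal
D4: violates R4,R8
E4: violates R2,R8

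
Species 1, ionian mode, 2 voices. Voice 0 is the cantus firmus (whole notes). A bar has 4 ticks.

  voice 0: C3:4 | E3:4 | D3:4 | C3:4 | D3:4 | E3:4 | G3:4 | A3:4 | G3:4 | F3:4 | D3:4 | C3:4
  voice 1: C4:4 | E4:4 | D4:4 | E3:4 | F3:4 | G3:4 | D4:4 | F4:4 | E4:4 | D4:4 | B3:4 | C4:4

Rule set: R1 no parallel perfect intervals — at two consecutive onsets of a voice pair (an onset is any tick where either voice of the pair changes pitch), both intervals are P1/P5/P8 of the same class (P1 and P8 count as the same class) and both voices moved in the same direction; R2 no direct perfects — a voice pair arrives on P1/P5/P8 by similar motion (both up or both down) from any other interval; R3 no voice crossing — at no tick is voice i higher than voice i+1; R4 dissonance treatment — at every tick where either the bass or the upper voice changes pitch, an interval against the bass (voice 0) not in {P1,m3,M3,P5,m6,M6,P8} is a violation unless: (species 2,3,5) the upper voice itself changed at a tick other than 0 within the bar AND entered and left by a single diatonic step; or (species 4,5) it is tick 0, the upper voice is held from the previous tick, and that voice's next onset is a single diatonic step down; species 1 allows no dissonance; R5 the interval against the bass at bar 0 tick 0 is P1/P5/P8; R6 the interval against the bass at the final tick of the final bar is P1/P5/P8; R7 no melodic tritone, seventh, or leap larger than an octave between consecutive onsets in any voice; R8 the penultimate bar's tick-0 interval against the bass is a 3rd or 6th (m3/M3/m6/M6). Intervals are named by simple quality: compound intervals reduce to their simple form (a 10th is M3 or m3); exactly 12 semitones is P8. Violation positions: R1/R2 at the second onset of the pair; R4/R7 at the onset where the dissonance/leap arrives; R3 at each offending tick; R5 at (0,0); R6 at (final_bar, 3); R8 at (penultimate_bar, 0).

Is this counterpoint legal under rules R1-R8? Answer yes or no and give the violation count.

bar 0: v0=C3 v1=C4 (P8)
bar 1: v0=E3 v1=E4 (P8)
bar 2: v0=D3 v1=D4 (P8)
bar 3: v0=C3 v1=E3 (M3)
bar 4: v0=D3 v1=F3 (m3)
bar 5: v0=E3 v1=G3 (m3)
bar 6: v0=G3 v1=D4 (P5)
bar 7: v0=A3 v1=F4 (m6)
bar 8: v0=G3 v1=E4 (M6)
bar 9: v0=F3 v1=D4 (M6)
bar 10: v0=D3 v1=B3 (M6)
bar 11: v0=C3 v1=C4 (P8)
  R1 @ bar1.0: C3/C4 P8 -> E3/E4 P8 similar
  R1 @ bar2.0: E3/E4 P8 -> D3/D4 P8 similar
  R7 @ bar3.0: D4->E3 leap 10st
  R2 @ bar6.0: E3/G3 m3 -> G3/D4 P5 similar

No (4 violations)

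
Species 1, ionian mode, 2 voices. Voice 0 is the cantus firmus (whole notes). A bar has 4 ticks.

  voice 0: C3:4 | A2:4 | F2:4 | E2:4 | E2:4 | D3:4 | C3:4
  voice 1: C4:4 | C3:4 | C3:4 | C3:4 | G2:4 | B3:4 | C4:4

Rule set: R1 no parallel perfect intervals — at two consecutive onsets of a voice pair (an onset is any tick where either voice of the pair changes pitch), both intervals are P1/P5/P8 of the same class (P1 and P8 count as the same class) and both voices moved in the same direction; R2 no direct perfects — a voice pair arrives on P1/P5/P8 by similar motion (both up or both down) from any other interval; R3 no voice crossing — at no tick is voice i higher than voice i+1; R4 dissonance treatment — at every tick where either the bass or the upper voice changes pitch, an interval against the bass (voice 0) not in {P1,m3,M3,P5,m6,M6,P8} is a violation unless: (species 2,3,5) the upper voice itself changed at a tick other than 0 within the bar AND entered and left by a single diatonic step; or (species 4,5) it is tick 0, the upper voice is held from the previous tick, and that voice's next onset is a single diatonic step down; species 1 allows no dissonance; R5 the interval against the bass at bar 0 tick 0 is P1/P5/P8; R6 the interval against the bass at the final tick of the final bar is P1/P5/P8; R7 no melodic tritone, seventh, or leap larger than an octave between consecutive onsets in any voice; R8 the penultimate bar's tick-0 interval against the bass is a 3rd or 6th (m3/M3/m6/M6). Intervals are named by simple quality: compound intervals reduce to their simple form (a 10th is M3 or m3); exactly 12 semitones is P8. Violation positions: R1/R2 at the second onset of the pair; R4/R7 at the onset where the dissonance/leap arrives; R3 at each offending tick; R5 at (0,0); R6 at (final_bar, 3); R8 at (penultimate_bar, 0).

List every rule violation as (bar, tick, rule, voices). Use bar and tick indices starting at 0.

bar 0: v0=C3 v1=C4 downbeat P8
bar 1: v0=A2 v1=C3 downbeat m3
bar 2: v0=F2 v1=C3 downbeat P5
bar 3: v0=E2 v1=C3 downbeat m6
bar 4: v0=E2 v1=G2 downbeat m3
bar 5: v0=D3 v1=B3 downbeat M6
bar 6: v0=C3 v1=C4 downbeat P8
  -> R7 @ bar 5 tick 0 v(0,): E2->D3 leap 10st
  -> R7 @ bar 5 tick 0 v(1,): G2->B3 leap 16st

(5, 0, R7, (0,))
(5, 0, R7, (1,))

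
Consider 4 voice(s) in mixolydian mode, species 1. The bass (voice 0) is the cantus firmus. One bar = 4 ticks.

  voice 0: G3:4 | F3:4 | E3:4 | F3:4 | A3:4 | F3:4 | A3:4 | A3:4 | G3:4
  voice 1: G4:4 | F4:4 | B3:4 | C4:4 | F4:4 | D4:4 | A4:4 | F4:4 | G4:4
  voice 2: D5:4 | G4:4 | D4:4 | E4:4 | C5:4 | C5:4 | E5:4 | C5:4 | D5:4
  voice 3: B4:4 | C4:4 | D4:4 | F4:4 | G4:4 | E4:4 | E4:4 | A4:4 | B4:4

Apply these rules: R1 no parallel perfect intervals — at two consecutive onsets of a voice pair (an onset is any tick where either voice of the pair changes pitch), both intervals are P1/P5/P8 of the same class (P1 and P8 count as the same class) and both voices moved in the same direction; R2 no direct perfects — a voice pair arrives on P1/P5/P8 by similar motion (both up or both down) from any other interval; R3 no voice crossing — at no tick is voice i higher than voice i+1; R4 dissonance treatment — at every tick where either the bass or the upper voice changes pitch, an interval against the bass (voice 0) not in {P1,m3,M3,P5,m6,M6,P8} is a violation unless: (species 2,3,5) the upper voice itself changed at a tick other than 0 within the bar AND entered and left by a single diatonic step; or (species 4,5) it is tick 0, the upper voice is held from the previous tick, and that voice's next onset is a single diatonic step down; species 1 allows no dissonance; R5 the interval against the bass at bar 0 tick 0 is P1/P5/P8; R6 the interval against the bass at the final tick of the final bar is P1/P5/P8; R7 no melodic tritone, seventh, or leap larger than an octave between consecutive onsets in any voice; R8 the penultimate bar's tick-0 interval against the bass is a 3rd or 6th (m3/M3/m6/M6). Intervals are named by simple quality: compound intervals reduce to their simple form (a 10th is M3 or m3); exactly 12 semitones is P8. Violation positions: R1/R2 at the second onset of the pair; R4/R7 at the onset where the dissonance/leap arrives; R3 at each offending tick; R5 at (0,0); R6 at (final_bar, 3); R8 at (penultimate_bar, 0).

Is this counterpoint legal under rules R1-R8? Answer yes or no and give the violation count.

bar 0: v0=G3 v1=G4 v2=D5 v3=B4 (M3)
bar 1: v0=F3 v1=F4 v2=G4 v3=C4 (P5)
bar 2: v0=E3 v1=B3 v2=D4 v3=D4 (m7)
bar 3: v0=F3 v1=C4 v2=E4 v3=F4 (P8)
bar 4: v0=A3 v1=F4 v2=C5 v3=G4 (m7)
bar 5: v0=F3 v1=D4 v2=C5 v3=E4 (M7)
bar 6: v0=A3 v1=A4 v2=E5 v3=E4 (P5)
bar 7: v0=A3 v1=F4 v2=C5 v3=A4 (P8)
bar 8: v0=G3 v1=G4 v2=D5 v3=B4 (M3)
  R3 @ bar0.0: D5 above B4
  R5 @ bar0.0: opens on M3
  R3 @ bar0.1: D5 above B4
  R3 @ bar0.2: D5 above B4
  R3 @ bar0.3: D5 above B4
  R1 @ bar1.0: G3/G4 P8 -> F3/F4 P8 similar
  R2 @ bar1.0: G3/B4 M3 -> F3/C4 P5 similar
  R2 @ bar1.0: D5/B4 m3 -> G4/C4 P5 similar
  R3 @ bar1.0: G4 above C4
  R4 @ bar1.0: F3/G4 M2 untreated
  R7 @ bar1.0: B4->C4 leap 11st
  R3 @ bar1.1: G4 above C4
  R3 @ bar1.2: G4 above C4
  R3 @ bar1.3: G4 above C4
  R2 @ bar2.0: F3/F4 P8 -> E3/B3 P5 similar
  R4 @ bar2.0: E3/D4 m7 untreated
  R4 @ bar2.0: E3/D4 m7 untreated
  R7 @ bar2.0: F4->B3 leap 6st
  R1 @ bar3.0: E3/B3 P5 -> F3/C4 P5 similar
  R2 @ bar3.0: E3/D4 m7 -> F3/F4 P8 similar
  R4 @ bar3.0: F3/E4 M7 untreated
  R2 @ bar4.0: C4/E4 M3 -> F4/C5 P5 similar
  R3 @ bar4.0: C5 above G4
  R4 @ bar4.0: A3/G4 m7 untreated
  R3 @ bar4.1: C5 above G4
  R3 @ bar4.2: C5 above G4
  R3 @ bar4.3: C5 above G4
  R3 @ bar5.0: C5 above E4
  R4 @ bar5.0: F3/E4 M7 untreated
  R3 @ bar5.1: C5 above E4
  R3 @ bar5.2: C5 above E4
  R3 @ bar5.3: C5 above E4
  R1 @ bar6.0: F3/C5 P5 -> A3/E5 P5 similar
  R2 @ bar6.0: F3/D4 M6 -> A3/A4 P8 similar
  R2 @ bar6.0: D4/C5 m7 -> A4/E5 P5 similar
  R3 @ bar6.0: E5 above E4
  R3 @ bar6.1: E5 above E4
  R3 @ bar6.2: E5 above E4
  R3 @ bar6.3: E5 above E4
  R1 @ bar7.0: A4/E5 P5 -> F4/C5 P5 similar
  R3 @ bar7.0: C5 above A4
  R8 @ bar7.0: penult P8 not 3rd/6th
  R3 @ bar7.1: C5 above A4
  R3 @ bar7.2: C5 above A4
  R3 @ bar7.3: C5 above A4
  R1 @ bar8.0: F4/C5 P5 -> G4/D5 P5 similar
  R3 @ bar8.0: D5 above B4
  R3 @ bar8.1: D5 above B4
  R3 @ bar8.2: D5 above B4
  R3 @ bar8.3: D5 above B4
  R6 @ bar8.3: closes on M3

No (51 violations)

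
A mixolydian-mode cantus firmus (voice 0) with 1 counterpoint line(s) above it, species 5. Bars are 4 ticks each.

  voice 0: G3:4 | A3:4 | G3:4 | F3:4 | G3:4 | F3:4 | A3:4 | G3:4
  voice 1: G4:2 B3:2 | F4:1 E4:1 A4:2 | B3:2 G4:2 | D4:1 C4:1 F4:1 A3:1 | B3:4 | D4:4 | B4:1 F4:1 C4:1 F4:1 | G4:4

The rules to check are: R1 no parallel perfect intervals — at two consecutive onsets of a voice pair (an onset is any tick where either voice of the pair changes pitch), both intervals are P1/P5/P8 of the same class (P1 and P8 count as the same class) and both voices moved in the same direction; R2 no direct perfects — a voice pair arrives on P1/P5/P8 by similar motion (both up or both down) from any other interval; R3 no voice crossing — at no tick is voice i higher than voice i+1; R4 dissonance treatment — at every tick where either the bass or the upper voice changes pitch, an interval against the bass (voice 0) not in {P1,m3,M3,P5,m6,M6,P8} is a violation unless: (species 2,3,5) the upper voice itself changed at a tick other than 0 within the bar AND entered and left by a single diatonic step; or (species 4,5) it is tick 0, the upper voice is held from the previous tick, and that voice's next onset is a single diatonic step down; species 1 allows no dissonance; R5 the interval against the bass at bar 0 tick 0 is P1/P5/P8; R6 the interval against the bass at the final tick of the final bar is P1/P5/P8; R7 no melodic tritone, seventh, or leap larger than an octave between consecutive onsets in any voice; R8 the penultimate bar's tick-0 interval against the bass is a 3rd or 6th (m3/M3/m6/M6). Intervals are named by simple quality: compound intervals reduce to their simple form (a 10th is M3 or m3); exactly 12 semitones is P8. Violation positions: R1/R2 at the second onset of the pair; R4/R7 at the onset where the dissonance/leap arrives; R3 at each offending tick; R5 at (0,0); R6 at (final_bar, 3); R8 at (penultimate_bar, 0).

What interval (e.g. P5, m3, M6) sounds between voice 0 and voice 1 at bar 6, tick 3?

m6

voice 0=A3 voice 1=F4 -> m6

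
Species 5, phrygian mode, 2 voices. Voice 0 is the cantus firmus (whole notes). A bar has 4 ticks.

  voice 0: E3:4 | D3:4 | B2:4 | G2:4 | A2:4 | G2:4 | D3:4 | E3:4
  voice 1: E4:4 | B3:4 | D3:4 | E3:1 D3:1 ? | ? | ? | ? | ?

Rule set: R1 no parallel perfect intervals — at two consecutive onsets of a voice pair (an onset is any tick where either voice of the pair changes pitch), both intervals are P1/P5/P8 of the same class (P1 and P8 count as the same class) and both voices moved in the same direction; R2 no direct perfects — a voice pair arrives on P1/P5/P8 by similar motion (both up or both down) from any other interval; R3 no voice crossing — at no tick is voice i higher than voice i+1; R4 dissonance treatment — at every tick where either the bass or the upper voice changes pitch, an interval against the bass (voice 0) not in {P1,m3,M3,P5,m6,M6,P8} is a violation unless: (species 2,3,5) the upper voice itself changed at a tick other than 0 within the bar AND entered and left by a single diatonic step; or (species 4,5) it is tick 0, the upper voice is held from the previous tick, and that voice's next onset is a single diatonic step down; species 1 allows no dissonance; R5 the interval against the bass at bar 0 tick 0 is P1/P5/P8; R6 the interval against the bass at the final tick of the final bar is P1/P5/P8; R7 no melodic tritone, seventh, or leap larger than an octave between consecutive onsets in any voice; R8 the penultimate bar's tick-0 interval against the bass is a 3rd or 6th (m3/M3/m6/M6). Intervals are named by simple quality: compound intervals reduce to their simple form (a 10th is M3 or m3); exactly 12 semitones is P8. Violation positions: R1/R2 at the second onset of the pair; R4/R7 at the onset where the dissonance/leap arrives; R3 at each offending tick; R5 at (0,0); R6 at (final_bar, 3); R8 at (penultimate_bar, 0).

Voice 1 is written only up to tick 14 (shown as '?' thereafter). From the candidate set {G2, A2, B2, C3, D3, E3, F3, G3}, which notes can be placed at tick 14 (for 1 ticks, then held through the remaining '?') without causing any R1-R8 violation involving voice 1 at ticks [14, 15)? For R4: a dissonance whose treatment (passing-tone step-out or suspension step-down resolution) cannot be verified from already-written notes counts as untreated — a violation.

G2: legal
A2: violates R4
B2: legal
C3: violates R4
D3: legal
E3: legal
F3: violates R4
G3: legal

{B2, D3, E3, G2, G3}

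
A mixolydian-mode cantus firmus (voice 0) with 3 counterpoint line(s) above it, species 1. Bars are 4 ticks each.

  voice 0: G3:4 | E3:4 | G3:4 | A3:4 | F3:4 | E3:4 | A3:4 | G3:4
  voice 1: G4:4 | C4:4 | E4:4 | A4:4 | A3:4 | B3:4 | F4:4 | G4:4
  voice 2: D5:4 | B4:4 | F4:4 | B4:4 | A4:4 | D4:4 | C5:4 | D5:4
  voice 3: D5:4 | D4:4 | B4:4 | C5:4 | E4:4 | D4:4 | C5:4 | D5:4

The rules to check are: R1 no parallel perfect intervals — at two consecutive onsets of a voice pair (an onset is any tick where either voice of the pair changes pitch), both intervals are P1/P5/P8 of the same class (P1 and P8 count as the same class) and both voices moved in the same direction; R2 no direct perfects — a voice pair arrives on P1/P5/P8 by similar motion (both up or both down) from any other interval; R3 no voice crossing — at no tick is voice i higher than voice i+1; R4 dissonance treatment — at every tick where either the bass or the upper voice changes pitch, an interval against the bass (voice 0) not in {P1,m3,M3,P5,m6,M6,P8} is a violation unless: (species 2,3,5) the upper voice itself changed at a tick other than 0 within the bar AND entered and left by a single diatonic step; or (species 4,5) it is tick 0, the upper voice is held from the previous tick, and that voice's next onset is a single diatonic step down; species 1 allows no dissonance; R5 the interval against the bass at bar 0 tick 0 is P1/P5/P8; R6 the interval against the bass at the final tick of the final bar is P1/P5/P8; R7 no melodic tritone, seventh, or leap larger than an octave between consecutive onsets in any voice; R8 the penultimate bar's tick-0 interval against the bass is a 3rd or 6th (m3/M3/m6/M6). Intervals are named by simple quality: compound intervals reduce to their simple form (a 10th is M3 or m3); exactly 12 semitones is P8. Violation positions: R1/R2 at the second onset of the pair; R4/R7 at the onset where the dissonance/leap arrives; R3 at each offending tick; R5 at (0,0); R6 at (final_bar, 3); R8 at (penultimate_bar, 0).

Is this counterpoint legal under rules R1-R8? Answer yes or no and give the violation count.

No (31 violations)

bar 0: v0=G3 v1=G4 v2=D5 v3=D5 (P5)
bar 1: v0=E3 v1=C4 v2=B4 v3=D4 (m7)
bar 2: v0=G3 v1=E4 v2=F4 v3=B4 (M3)
bar 3: v0=A3 v1=A4 v2=B4 v3=C5 (m3)
bar 4: v0=F3 v1=A3 v2=A4 v3=E4 (M7)
bar 5: v0=E3 v1=B3 v2=D4 v3=D4 (m7)
bar 6: v0=A3 v1=F4 v2=C5 v3=C5 (m3)
bar 7: v0=G3 v1=G4 v2=D5 v3=D5 (P5)
  R1 @ bar1.0: G3/D5 P5 -> E3/B4 P5 similar
  R3 @ bar1.0: B4 above D4
  R4 @ bar1.0: E3/D4 m7 untreated
  R3 @ bar1.1: B4 above D4
  R3 @ bar1.2: B4 above D4
  R3 @ bar1.3: B4 above D4
  R2 @ bar2.0: C4/D4 M2 -> E4/B4 P5 similar
  R4 @ bar2.0: G3/F4 m7 untreated
  R7 @ bar2.0: B4->F4 leap 6st
  R2 @ bar3.0: G3/E4 M6 -> A3/A4 P8 similar
  R4 @ bar3.0: A3/B4 M2 untreated
  R7 @ bar3.0: F4->B4 leap 6st
  R2 @ bar4.0: A4/B4 M2 -> A3/A4 P8 similar
  R2 @ bar4.0: A4/C5 m3 -> A3/E4 P5 similar
  R3 @ bar4.0: A4 above E4
  R4 @ bar4.0: F3/E4 M7 untreated
  R3 @ bar4.1: A4 above E4
  R3 @ bar4.2: A4 above E4
  R3 @ bar4.3: A4 above E4
  R2 @ bar5.0: A4/E4 P4 -> D4/D4 P1 similar
  R4 @ bar5.0: E3/D4 m7 untreated
  R4 @ bar5.0: E3/D4 m7 untreated
  R1 @ bar6.0: D4/D4 P1 -> C5/C5 P1 similar
  R2 @ bar6.0: B3/D4 m3 -> F4/C5 P5 similar
  R2 @ bar6.0: B3/D4 m3 -> F4/C5 P5 similar
  R7 @ bar6.0: B3->F4 leap 6st
  R7 @ bar6.0: D4->C5 leap 10st
  R7 @ bar6.0: D4->C5 leap 10st
  R1 @ bar7.0: F4/C5 P5 -> G4/D5 P5 similar
  R1 @ bar7.0: F4/C5 P5 -> G4/D5 P5 similar
  R1 @ bar7.0: C5/C5 P1 -> D5/D5 P1 similar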